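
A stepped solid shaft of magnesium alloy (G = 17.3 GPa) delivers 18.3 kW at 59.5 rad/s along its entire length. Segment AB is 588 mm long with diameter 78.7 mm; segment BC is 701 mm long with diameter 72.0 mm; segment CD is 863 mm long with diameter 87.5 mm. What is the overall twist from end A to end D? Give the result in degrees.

ω = 59.5 rad/s, so T = P/ω = 18.3×10³ / 59.50 = 307.6 N·m.
J_AB = π(0.0787)⁴/32 = 3.77×10^-6 m⁴; J_BC = π(0.0720)⁴/32 = 2.64×10^-6 m⁴; J_CD = π(0.0875)⁴/32 = 5.75×10^-6 m⁴.
θ = (T/G)·Σ L_i/J_i = (307.6/17.3×10⁹)·(0.588/3.77×10^-6 + 0.701/2.64×10^-6 + 0.863/5.75×10^-6) = 0.01017 rad.

0.582°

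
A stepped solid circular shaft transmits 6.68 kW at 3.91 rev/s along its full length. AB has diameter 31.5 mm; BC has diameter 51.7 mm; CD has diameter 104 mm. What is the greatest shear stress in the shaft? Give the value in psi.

ω = 2π·3.91 = 24.57 rad/s, so T = P/ω = 6.68×10³ / 24.57 = 271.9 N·m.
Under the same torque, τ_max = 16T/(πd³) is largest where d is smallest — segment AB (d = 31.5 mm).
τ_max = 16·271.9/(π·(0.0315)³) = 4.431×10^7 Pa.

6430 psi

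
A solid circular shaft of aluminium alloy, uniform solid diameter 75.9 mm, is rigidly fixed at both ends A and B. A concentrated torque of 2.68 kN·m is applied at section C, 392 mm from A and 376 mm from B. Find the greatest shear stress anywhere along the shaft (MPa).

With uniform GJ and both ends fixed, compatibility θ_AC = θ_CB gives T_A·a = T_B·b, together with T_A + T_B = T₀.
T_A = T₀·b/(a+b) = 2680·376/768.0 = 1312 N·m; T_B = 1368 N·m.
τ in each portion: τ_AC = 1.53×10^7 Pa, τ_CB = 1.59×10^7 Pa; maximum is in CB.
τ_max = T_CB·r/J = 1368·0.0380/3.26×10^-6 = 1.593×10^7 Pa.

15.9 MPa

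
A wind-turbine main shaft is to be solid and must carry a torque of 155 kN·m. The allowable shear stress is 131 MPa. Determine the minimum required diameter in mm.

For a solid shaft τ_max = 16T/(πd³), so d = (16T/(π τ_allow))^(1/3) = (16·155000/(π·1.31×10^8))^(1/3) = 0.1820 m.

182 mm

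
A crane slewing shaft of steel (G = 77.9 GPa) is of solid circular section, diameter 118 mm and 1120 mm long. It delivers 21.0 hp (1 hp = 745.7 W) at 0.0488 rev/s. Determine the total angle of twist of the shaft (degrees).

ω = 2π·0.0488 = 0.3066 rad/s, so T = P/ω = 21.0×745.7 / 0.3066 = 51070 N·m.
J = πd⁴/32 = π(0.118)⁴/32 = 1.903×10^-5 m⁴.
θ = T·L/(G·J) = 51070 × 1.12 / (77.9×10⁹ × 1.903×10^-5) = 0.03858 rad.

2.21°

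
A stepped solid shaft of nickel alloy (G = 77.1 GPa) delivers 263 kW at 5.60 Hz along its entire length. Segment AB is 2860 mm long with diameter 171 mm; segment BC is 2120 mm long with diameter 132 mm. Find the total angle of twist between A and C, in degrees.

0.584°

ω = 2π·5.60 = 35.19 rad/s, so T = P/ω = 263×10³ / 35.19 = 7475 N·m.
J_AB = π(0.171)⁴/32 = 8.39×10^-5 m⁴; J_BC = π(0.132)⁴/32 = 2.98×10^-5 m⁴.
θ = (T/G)·Σ L_i/J_i = (7475/77.1×10⁹)·(2.86/8.39×10^-5 + 2.12/2.98×10^-5) = 0.01020 rad.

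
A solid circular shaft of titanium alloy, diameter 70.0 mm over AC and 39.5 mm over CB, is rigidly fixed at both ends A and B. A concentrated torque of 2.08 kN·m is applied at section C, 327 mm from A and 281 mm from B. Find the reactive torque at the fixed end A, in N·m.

1860 N·m

Compatibility: T_A·a/J_AC = T_B·b/J_CB with T_A + T_B = T₀.
J_AC = 2.36×10^-6 m⁴, J_CB = 2.39×10^-7 m⁴, so T_A = T₀·(J_AC/a)/((J_AC/a)+(J_CB/b)) = 1860 N·m, T_B = 219.5 N·m.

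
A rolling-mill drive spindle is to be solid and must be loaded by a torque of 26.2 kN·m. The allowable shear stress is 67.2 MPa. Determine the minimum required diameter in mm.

126 mm

For a solid shaft τ_max = 16T/(πd³), so d = (16T/(π τ_allow))^(1/3) = (16·26200/(π·6.72×10^7))^(1/3) = 0.1257 m.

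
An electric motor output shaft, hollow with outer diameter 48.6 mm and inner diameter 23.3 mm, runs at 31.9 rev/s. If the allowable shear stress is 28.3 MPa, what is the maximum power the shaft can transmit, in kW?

J = π(d_o⁴ − d_i⁴)/32 = π(0.0486⁴ − 0.0233⁴)/32 = 5.188×10^-7 m⁴.
T_max = τ_allow·J/r = 2.83×10^7 × 5.188×10^-7 / 0.0243 = 604.2 N·m.
ω = 2π·31.9 = 200.4 rad/s, so P_max = T_max·ω = 1.211×10^5 W.

121 kW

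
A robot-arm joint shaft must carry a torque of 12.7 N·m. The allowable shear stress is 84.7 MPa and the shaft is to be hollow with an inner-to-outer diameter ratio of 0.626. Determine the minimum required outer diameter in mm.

For a hollow shaft with d_i/d_o = 0.626: τ_max = 16T/(π d_o³ (1−k⁴)), so d_o = [16T/(π τ_allow (1−k⁴))]^(1/3) = [16·12.70/(π·8.47×10^7·0.8464)]^(1/3) = 0.009663 m.

9.66 mm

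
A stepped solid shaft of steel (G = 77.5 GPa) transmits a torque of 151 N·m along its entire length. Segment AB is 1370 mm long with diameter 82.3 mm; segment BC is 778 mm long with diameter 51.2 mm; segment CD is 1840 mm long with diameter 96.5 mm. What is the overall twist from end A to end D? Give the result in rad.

J_AB = π(0.0823)⁴/32 = 4.50×10^-6 m⁴; J_BC = π(0.0512)⁴/32 = 6.75×10^-7 m⁴; J_CD = π(0.0965)⁴/32 = 8.51×10^-6 m⁴.
θ = (T/G)·Σ L_i/J_i = (151.0/77.5×10⁹)·(1.37/4.50×10^-6 + 0.778/6.75×10^-7 + 1.84/8.51×10^-6) = 3.261×10^-3 rad.

0.00326 rad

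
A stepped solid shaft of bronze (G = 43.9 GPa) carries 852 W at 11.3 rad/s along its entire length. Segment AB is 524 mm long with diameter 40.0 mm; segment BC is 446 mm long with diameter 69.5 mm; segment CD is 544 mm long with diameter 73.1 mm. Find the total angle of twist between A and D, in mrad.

4.25 mrad

ω = 11.3 rad/s, so T = P/ω = 852 / 11.30 = 75.40 N·m.
J_AB = π(0.0400)⁴/32 = 2.51×10^-7 m⁴; J_BC = π(0.0695)⁴/32 = 2.29×10^-6 m⁴; J_CD = π(0.0731)⁴/32 = 2.80×10^-6 m⁴.
θ = (T/G)·Σ L_i/J_i = (75.40/43.9×10⁹)·(0.524/2.51×10^-7 + 0.446/2.29×10^-6 + 0.544/2.80×10^-6) = 4.249×10^-3 rad.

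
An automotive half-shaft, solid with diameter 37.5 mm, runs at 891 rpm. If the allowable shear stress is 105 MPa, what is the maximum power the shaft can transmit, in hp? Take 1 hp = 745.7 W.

136 hp

J = πd⁴/32 = π(0.0375)⁴/32 = 1.941×10^-7 m⁴.
T_max = τ_allow·J/r = 1.05×10^8 × 1.941×10^-7 / 0.0187 = 1087 N·m.
ω = 2π·891/60 = 93.31 rad/s, so P_max = T_max·ω = 1.014×10^5 W.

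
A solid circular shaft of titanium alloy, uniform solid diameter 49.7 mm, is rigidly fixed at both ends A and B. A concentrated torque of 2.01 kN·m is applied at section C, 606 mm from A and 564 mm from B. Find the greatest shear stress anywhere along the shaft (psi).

With uniform GJ and both ends fixed, compatibility θ_AC = θ_CB gives T_A·a = T_B·b, together with T_A + T_B = T₀.
T_A = T₀·b/(a+b) = 2010·564/1170 = 968.9 N·m; T_B = 1041 N·m.
τ in each portion: τ_AC = 4.02×10^7 Pa, τ_CB = 4.32×10^7 Pa; maximum is in CB.
τ_max = T_CB·r/J = 1041·0.0249/5.99×10^-7 = 4.319×10^7 Pa.

6260 psi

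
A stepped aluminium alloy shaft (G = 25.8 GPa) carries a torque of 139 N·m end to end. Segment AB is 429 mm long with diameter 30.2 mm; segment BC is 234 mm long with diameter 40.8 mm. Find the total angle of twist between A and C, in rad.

0.0329 rad

J_AB = π(0.0302)⁴/32 = 8.17×10^-8 m⁴; J_BC = π(0.0408)⁴/32 = 2.72×10^-7 m⁴.
θ = (T/G)·Σ L_i/J_i = (139.0/25.8×10⁹)·(0.429/8.17×10^-8 + 0.234/2.72×10^-7) = 0.03294 rad.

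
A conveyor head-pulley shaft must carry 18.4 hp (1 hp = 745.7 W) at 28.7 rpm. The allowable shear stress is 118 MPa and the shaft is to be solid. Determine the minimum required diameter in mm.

ω = 2π·28.7/60 = 3.005 rad/s, so T = P/ω = 18.4×745.7 / 3.005 = 4565 N·m.
For a solid shaft τ_max = 16T/(πd³), so d = (16T/(π τ_allow))^(1/3) = (16·4565/(π·1.18×10^8))^(1/3) = 0.05819 m.

58.2 mm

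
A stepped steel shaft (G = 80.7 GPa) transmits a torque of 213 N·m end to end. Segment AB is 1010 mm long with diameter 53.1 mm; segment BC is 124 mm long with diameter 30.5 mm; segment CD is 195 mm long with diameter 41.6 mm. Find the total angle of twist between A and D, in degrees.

J_AB = π(0.0531)⁴/32 = 7.81×10^-7 m⁴; J_BC = π(0.0305)⁴/32 = 8.50×10^-8 m⁴; J_CD = π(0.0416)⁴/32 = 2.94×10^-7 m⁴.
θ = (T/G)·Σ L_i/J_i = (213.0/80.7×10⁹)·(1.01/7.81×10^-7 + 0.124/8.50×10^-8 + 0.195/2.94×10^-7) = 9.018×10^-3 rad.

0.517°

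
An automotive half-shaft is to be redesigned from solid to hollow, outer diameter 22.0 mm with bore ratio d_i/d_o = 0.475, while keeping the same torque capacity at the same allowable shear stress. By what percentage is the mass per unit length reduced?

Equal τ_max and T ⇒ the solid shaft needs d_s³ = d_o³(1−k⁴), so d_s = 22.0·(1−0.475⁴)^(1/3) = 21.62 mm.
Area ratio A_h/A_s = d_o²(1−k²)/d_s² = (1−k²)/(1−k⁴)^(2/3) = 0.8018.
Mass saving = 1 − 0.8018 = 19.8 %.

19.8 %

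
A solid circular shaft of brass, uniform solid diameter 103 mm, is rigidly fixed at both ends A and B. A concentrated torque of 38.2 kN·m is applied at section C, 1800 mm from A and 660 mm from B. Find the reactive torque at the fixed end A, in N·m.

10200 N·m

With uniform GJ and both ends fixed, compatibility θ_AC = θ_CB gives T_A·a = T_B·b, together with T_A + T_B = T₀.
T_A = T₀·b/(a+b) = 38200·660/2460 = 10250 N·m; T_B = 27950 N·m.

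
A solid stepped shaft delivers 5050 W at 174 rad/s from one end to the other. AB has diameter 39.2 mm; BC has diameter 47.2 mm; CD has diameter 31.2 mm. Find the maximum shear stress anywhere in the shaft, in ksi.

0.706 ksi

ω = 174 rad/s, so T = P/ω = 5050 / 174.0 = 29.02 N·m.
Under the same torque, τ_max = 16T/(πd³) is largest where d is smallest — segment CD (d = 31.2 mm).
τ_max = 16·29.02/(π·(0.0312)³) = 4.867×10^6 Pa.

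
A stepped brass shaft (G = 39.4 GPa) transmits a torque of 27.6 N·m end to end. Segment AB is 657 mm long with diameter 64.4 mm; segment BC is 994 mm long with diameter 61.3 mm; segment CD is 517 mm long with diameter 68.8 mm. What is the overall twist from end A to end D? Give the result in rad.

9.39e-4 rad

J_AB = π(0.0644)⁴/32 = 1.69×10^-6 m⁴; J_BC = π(0.0613)⁴/32 = 1.39×10^-6 m⁴; J_CD = π(0.0688)⁴/32 = 2.20×10^-6 m⁴.
θ = (T/G)·Σ L_i/J_i = (27.60/39.4×10⁹)·(0.657/1.69×10^-6 + 0.994/1.39×10^-6 + 0.517/2.20×10^-6) = 9.395×10^-4 rad.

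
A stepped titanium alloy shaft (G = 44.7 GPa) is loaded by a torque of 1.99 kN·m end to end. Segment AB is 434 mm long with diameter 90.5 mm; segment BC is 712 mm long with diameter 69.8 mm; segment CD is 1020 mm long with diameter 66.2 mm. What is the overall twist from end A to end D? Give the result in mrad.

J_AB = π(0.0905)⁴/32 = 6.59×10^-6 m⁴; J_BC = π(0.0698)⁴/32 = 2.33×10^-6 m⁴; J_CD = π(0.0662)⁴/32 = 1.89×10^-6 m⁴.
θ = (T/G)·Σ L_i/J_i = (1990/44.7×10⁹)·(0.434/6.59×10^-6 + 0.712/2.33×10^-6 + 1.02/1.89×10^-6) = 0.04062 rad.

40.6 mrad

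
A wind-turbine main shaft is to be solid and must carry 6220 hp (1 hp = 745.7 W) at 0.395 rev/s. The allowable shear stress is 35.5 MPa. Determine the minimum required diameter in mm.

ω = 2π·0.395 = 2.482 rad/s, so T = P/ω = 6220×745.7 / 2.482 = 1.869e6 N·m.
For a solid shaft τ_max = 16T/(πd³), so d = (16T/(π τ_allow))^(1/3) = (16·1.869e6/(π·3.55×10^7))^(1/3) = 0.6448 m.

645 mm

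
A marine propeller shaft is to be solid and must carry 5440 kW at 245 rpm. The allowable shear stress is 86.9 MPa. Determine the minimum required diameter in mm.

ω = 2π·245/60 = 25.66 rad/s, so T = P/ω = 5440×10³ / 25.66 = 212000 N·m.
For a solid shaft τ_max = 16T/(πd³), so d = (16T/(π τ_allow))^(1/3) = (16·212000/(π·8.69×10^7))^(1/3) = 0.2316 m.

232 mm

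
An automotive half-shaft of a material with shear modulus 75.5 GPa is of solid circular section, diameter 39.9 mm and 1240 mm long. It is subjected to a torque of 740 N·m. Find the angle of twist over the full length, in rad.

0.0488 rad

J = πd⁴/32 = π(0.0399)⁴/32 = 2.488×10^-7 m⁴.
θ = T·L/(G·J) = 740.0 × 1.24 / (75.5×10⁹ × 2.488×10^-7) = 0.04884 rad.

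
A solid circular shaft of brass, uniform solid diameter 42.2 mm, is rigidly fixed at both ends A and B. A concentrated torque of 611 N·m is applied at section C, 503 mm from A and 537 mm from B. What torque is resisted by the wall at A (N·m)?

With uniform GJ and both ends fixed, compatibility θ_AC = θ_CB gives T_A·a = T_B·b, together with T_A + T_B = T₀.
T_A = T₀·b/(a+b) = 611.0·537/1040 = 315.5 N·m; T_B = 295.5 N·m.

315 N·m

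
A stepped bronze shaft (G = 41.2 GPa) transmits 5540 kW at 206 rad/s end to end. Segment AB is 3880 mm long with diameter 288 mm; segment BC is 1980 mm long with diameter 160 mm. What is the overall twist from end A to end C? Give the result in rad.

ω = 206 rad/s, so T = P/ω = 5540×10³ / 206.0 = 26890 N·m.
J_AB = π(0.288)⁴/32 = 6.75×10^-4 m⁴; J_BC = π(0.160)⁴/32 = 6.43×10^-5 m⁴.
θ = (T/G)·Σ L_i/J_i = (26890/41.2×10⁹)·(3.88/6.75×10^-4 + 1.98/6.43×10^-5) = 0.02384 rad.

0.0238 rad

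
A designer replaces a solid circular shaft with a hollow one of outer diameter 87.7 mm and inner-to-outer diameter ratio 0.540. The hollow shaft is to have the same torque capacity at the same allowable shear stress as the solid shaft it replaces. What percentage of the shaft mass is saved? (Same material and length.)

Equal τ_max and T ⇒ the solid shaft needs d_s³ = d_o³(1−k⁴), so d_s = 87.7·(1−0.540⁴)^(1/3) = 85.14 mm.
Area ratio A_h/A_s = d_o²(1−k²)/d_s² = (1−k²)/(1−k⁴)^(2/3) = 0.7516.
Mass saving = 1 − 0.7516 = 24.8 %.

24.8 %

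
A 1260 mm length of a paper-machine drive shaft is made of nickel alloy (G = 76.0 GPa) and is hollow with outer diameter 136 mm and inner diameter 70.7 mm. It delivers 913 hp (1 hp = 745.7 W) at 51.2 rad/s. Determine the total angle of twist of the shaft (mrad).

ω = 51.2 rad/s, so T = P/ω = 913×745.7 / 51.20 = 13300 N·m.
J = π(d_o⁴ − d_i⁴)/32 = π(0.136⁴ − 0.0707⁴)/32 = 3.113×10^-5 m⁴.
θ = T·L/(G·J) = 13300 × 1.26 / (76.0×10⁹ × 3.113×10^-5) = 7.081×10^-3 rad.

7.08 mrad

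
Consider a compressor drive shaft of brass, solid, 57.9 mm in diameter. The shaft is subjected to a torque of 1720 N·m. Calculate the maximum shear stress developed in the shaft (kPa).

J = πd⁴/32 = π(0.0579)⁴/32 = 1.103×10^-6 m⁴.
τ_max = T·r/J = 1720 × 0.0290 / 1.103×10^-6 = 4.513×10^7 Pa.

45100 kPa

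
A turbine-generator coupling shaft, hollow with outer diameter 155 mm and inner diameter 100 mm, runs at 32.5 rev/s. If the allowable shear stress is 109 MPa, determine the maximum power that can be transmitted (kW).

J = π(d_o⁴ − d_i⁴)/32 = π(0.155⁴ − 0.100⁴)/32 = 4.685×10^-5 m⁴.
T_max = τ_allow·J/r = 1.09×10^8 × 4.685×10^-5 / 0.0775 = 65890 N·m.
ω = 2π·32.5 = 204.2 rad/s, so P_max = T_max·ω = 1.346×10^7 W.

13500 kW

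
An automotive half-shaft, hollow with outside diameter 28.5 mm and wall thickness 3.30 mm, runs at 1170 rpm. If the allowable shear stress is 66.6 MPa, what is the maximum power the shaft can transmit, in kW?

J = π(d_o⁴ − d_i⁴)/32 = π(0.0285⁴ − 0.0219⁴)/32 = 4.219×10^-8 m⁴.
T_max = τ_allow·J/r = 6.66×10^7 × 4.219×10^-8 / 0.0143 = 197.2 N·m.
ω = 2π·1170/60 = 122.5 rad/s, so P_max = T_max·ω = 2.416×10^4 W.

24.2 kW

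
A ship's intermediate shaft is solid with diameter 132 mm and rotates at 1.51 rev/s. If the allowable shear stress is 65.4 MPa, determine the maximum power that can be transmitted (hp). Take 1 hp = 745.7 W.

J = πd⁴/32 = π(0.132)⁴/32 = 2.981×10^-5 m⁴.
T_max = τ_allow·J/r = 6.54×10^7 × 2.981×10^-5 / 0.0660 = 29530 N·m.
ω = 2π·1.51 = 9.488 rad/s, so P_max = T_max·ω = 2.802×10^5 W.

376 hp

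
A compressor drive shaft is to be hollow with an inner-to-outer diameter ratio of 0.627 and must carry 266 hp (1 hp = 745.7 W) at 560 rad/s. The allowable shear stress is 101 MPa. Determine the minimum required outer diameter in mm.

27.6 mm

ω = 560 rad/s, so T = P/ω = 266×745.7 / 560.0 = 354.2 N·m.
For a hollow shaft with d_i/d_o = 0.627: τ_max = 16T/(π d_o³ (1−k⁴)), so d_o = [16T/(π τ_allow (1−k⁴))]^(1/3) = [16·354.2/(π·1.01×10^8·0.8454)]^(1/3) = 0.02764 m.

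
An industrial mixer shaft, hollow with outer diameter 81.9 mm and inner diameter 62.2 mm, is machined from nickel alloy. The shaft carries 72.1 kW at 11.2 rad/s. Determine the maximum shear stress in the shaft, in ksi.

ω = 11.2 rad/s, so T = P/ω = 72.1×10³ / 11.20 = 6438 N·m.
J = π(d_o⁴ − d_i⁴)/32 = π(0.0819⁴ − 0.0622⁴)/32 = 2.948×10^-6 m⁴.
τ_max = T·r/J = 6438 × 0.0410 / 2.948×10^-6 = 8.943×10^7 Pa.

13.0 ksi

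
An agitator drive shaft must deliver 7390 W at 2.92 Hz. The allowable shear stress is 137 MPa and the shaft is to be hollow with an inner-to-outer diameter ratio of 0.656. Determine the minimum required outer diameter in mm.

ω = 2π·2.92 = 18.35 rad/s, so T = P/ω = 7390 / 18.35 = 402.8 N·m.
For a hollow shaft with d_i/d_o = 0.656: τ_max = 16T/(π d_o³ (1−k⁴)), so d_o = [16T/(π τ_allow (1−k⁴))]^(1/3) = [16·402.8/(π·1.37×10^8·0.8148)]^(1/3) = 0.02639 m.

26.4 mm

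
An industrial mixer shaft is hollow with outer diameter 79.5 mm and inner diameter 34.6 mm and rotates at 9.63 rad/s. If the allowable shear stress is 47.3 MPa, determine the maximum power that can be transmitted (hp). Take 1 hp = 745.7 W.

J = π(d_o⁴ − d_i⁴)/32 = π(0.0795⁴ − 0.0346⁴)/32 = 3.781×10^-6 m⁴.
T_max = τ_allow·J/r = 4.73×10^7 × 3.781×10^-6 / 0.0398 = 4499 N·m.
ω = 9.63 rad/s, so P_max = T_max·ω = 4.333×10^4 W.

58.1 hp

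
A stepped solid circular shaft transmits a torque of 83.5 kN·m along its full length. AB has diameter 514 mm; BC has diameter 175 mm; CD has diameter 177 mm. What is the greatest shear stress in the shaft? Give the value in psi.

11500 psi

Under the same torque, τ_max = 16T/(πd³) is largest where d is smallest — segment BC (d = 175 mm).
τ_max = 16·83500/(π·(0.175)³) = 7.935×10^7 Pa.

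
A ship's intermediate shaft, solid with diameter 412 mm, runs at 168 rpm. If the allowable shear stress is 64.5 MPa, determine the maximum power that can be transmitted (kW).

J = πd⁴/32 = π(0.412)⁴/32 = 2.829×10^-3 m⁴.
T_max = τ_allow·J/r = 6.45×10^7 × 2.829×10^-3 / 0.206 = 885700 N·m.
ω = 2π·168/60 = 17.59 rad/s, so P_max = T_max·ω = 1.558×10^7 W.

15600 kW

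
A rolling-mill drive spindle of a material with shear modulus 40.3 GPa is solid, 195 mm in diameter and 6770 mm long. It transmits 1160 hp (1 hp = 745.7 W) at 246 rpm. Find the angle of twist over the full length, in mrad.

39.7 mrad

ω = 2π·246/60 = 25.76 rad/s, so T = P/ω = 1160×745.7 / 25.76 = 33580 N·m.
J = πd⁴/32 = π(0.195)⁴/32 = 1.420×10^-4 m⁴.
θ = T·L/(G·J) = 33580 × 6.77 / (40.3×10⁹ × 1.420×10^-4) = 0.03974 rad.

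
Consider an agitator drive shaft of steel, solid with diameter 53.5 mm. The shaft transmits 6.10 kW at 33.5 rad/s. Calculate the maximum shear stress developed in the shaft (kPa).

ω = 33.5 rad/s, so T = P/ω = 6.10×10³ / 33.50 = 182.1 N·m.
J = πd⁴/32 = π(0.0535)⁴/32 = 8.043×10^-7 m⁴.
τ_max = T·r/J = 182.1 × 0.0267 / 8.043×10^-7 = 6.056×10^6 Pa.

6060 kPa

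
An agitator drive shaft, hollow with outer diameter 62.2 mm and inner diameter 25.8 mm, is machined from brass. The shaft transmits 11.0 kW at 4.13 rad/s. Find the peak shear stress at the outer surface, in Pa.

ω = 4.13 rad/s, so T = P/ω = 11.0×10³ / 4.130 = 2663 N·m.
J = π(d_o⁴ − d_i⁴)/32 = π(0.0622⁴ − 0.0258⁴)/32 = 1.426×10^-6 m⁴.
τ_max = T·r/J = 2663 × 0.0311 / 1.426×10^-6 = 5.809×10^7 Pa.

5.81e7 Pa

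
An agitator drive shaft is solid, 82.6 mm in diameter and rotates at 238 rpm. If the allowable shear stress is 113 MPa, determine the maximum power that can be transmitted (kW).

J = πd⁴/32 = π(0.0826)⁴/32 = 4.570×10^-6 m⁴.
T_max = τ_allow·J/r = 1.13×10^8 × 4.570×10^-6 / 0.0413 = 12500 N·m.
ω = 2π·238/60 = 24.92 rad/s, so P_max = T_max·ω = 3.116×10^5 W.

312 kW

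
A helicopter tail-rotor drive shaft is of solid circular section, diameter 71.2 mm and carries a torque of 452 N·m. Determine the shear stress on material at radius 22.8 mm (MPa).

4.08 MPa

J = πd⁴/32 = π(0.0712)⁴/32 = 2.523×10^-6 m⁴.
Shear stress varies linearly with radius: τ = T·r/J = 452.0 × 0.0228 / 2.523×10^-6 = 4.085×10^6 Pa.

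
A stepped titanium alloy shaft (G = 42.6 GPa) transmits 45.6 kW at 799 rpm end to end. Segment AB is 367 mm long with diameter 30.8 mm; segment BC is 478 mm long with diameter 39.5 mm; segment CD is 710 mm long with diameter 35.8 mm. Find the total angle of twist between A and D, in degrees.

ω = 2π·799/60 = 83.67 rad/s, so T = P/ω = 45.6×10³ / 83.67 = 545.0 N·m.
J_AB = π(0.0308)⁴/32 = 8.83×10^-8 m⁴; J_BC = π(0.0395)⁴/32 = 2.39×10^-7 m⁴; J_CD = π(0.0358)⁴/32 = 1.61×10^-7 m⁴.
θ = (T/G)·Σ L_i/J_i = (545.0/42.6×10⁹)·(0.367/8.83×10^-8 + 0.478/2.39×10^-7 + 0.710/1.61×10^-7) = 0.1351 rad.

7.74°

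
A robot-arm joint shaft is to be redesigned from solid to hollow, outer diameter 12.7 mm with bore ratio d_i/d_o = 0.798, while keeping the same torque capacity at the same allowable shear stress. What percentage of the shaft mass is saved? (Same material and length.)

48.6 %

Equal τ_max and T ⇒ the solid shaft needs d_s³ = d_o³(1−k⁴), so d_s = 12.7·(1−0.798⁴)^(1/3) = 10.68 mm.
Area ratio A_h/A_s = d_o²(1−k²)/d_s² = (1−k²)/(1−k⁴)^(2/3) = 0.5137.
Mass saving = 1 − 0.5137 = 48.6 %.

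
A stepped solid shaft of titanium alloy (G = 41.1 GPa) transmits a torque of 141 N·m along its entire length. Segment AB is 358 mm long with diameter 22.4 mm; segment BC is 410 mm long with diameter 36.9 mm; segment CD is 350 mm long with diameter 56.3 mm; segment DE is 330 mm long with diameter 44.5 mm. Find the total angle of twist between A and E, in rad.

J_AB = π(0.0224)⁴/32 = 2.47×10^-8 m⁴; J_BC = π(0.0369)⁴/32 = 1.82×10^-7 m⁴; J_CD = π(0.0563)⁴/32 = 9.86×10^-7 m⁴; J_DE = π(0.0445)⁴/32 = 3.85×10^-7 m⁴.
θ = (T/G)·Σ L_i/J_i = (141.0/41.1×10⁹)·(0.358/2.47×10^-8 + 0.410/1.82×10^-7 + 0.350/9.86×10^-7 + 0.330/3.85×10^-7) = 0.06158 rad.

0.0616 rad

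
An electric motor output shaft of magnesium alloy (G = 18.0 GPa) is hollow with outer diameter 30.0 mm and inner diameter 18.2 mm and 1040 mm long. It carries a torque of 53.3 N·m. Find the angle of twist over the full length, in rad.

0.0448 rad

J = π(d_o⁴ − d_i⁴)/32 = π(0.0300⁴ − 0.0182⁴)/32 = 6.875×10^-8 m⁴.
θ = T·L/(G·J) = 53.30 × 1.04 / (18.0×10⁹ × 6.875×10^-8) = 0.04479 rad.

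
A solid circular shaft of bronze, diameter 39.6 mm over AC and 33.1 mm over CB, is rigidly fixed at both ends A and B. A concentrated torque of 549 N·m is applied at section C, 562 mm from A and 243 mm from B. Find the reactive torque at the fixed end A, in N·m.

258 N·m

Compatibility: T_A·a/J_AC = T_B·b/J_CB with T_A + T_B = T₀.
J_AC = 2.41×10^-7 m⁴, J_CB = 1.18×10^-7 m⁴, so T_A = T₀·(J_AC/a)/((J_AC/a)+(J_CB/b)) = 257.9 N·m, T_B = 291.1 N·m.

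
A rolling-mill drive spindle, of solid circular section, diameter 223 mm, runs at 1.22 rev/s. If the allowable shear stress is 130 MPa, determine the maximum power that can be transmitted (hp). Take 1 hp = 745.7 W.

J = πd⁴/32 = π(0.223)⁴/32 = 2.428×10^-4 m⁴.
T_max = τ_allow·J/r = 1.30×10^8 × 2.428×10^-4 / 0.112 = 283100 N·m.
ω = 2π·1.22 = 7.665 rad/s, so P_max = T_max·ω = 2.170×10^6 W.

2910 hp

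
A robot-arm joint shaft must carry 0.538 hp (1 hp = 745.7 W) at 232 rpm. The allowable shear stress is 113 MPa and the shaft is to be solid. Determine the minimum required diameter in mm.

9.06 mm

ω = 2π·232/60 = 24.29 rad/s, so T = P/ω = 0.538×745.7 / 24.29 = 16.51 N·m.
For a solid shaft τ_max = 16T/(πd³), so d = (16T/(π τ_allow))^(1/3) = (16·16.51/(π·1.13×10^8))^(1/3) = 0.009062 m.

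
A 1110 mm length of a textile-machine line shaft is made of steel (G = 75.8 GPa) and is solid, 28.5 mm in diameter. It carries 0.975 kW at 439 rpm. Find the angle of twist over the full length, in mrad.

4.79 mrad

ω = 2π·439/60 = 45.97 rad/s, so T = P/ω = 0.975×10³ / 45.97 = 21.21 N·m.
J = πd⁴/32 = π(0.0285)⁴/32 = 6.477×10^-8 m⁴.
θ = T·L/(G·J) = 21.21 × 1.11 / (75.8×10⁹ × 6.477×10^-8) = 4.795×10^-3 rad.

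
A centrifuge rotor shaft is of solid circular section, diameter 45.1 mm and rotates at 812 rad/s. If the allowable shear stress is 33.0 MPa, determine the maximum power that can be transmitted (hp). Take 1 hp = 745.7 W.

J = πd⁴/32 = π(0.0451)⁴/32 = 4.062×10^-7 m⁴.
T_max = τ_allow·J/r = 3.30×10^7 × 4.062×10^-7 / 0.0226 = 594.4 N·m.
ω = 812 rad/s, so P_max = T_max·ω = 4.826×10^5 W.

647 hp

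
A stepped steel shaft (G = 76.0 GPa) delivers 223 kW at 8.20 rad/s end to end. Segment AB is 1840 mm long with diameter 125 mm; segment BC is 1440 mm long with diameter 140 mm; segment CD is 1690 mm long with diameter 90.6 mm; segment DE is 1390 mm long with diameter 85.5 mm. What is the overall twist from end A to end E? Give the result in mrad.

ω = 8.20 rad/s, so T = P/ω = 223×10³ / 8.200 = 27200 N·m.
J_AB = π(0.125)⁴/32 = 2.40×10^-5 m⁴; J_BC = π(0.140)⁴/32 = 3.77×10^-5 m⁴; J_CD = π(0.0906)⁴/32 = 6.61×10^-6 m⁴; J_DE = π(0.0855)⁴/32 = 5.25×10^-6 m⁴.
θ = (T/G)·Σ L_i/J_i = (27200/76.0×10⁹)·(1.84/2.40×10^-5 + 1.44/3.77×10^-5 + 1.69/6.61×10^-6 + 1.39/5.25×10^-6) = 0.2274 rad.

227 mrad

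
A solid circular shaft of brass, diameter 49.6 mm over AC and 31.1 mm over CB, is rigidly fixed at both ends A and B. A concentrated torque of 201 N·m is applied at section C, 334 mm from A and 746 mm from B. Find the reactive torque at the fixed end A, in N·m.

188 N·m

Compatibility: T_A·a/J_AC = T_B·b/J_CB with T_A + T_B = T₀.
J_AC = 5.94×10^-7 m⁴, J_CB = 9.18×10^-8 m⁴, so T_A = T₀·(J_AC/a)/((J_AC/a)+(J_CB/b)) = 188.0 N·m, T_B = 13.01 N·m.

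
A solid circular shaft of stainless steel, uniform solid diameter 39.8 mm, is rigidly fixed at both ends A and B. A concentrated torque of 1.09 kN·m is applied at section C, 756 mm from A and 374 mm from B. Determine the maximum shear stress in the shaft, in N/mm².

With uniform GJ and both ends fixed, compatibility θ_AC = θ_CB gives T_A·a = T_B·b, together with T_A + T_B = T₀.
T_A = T₀·b/(a+b) = 1090·374/1130 = 360.8 N·m; T_B = 729.2 N·m.
τ in each portion: τ_AC = 2.91×10^7 Pa, τ_CB = 5.89×10^7 Pa; maximum is in CB.
τ_max = T_CB·r/J = 729.2·0.0199/2.46×10^-7 = 5.891×10^7 Pa.

58.9 N/mm²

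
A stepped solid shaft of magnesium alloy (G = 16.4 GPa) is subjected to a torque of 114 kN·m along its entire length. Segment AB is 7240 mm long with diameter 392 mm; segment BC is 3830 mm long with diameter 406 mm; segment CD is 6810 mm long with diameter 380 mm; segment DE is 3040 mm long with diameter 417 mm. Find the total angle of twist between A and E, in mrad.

J_AB = π(0.392)⁴/32 = 2.32×10^-3 m⁴; J_BC = π(0.406)⁴/32 = 2.67×10^-3 m⁴; J_CD = π(0.380)⁴/32 = 2.05×10^-3 m⁴; J_DE = π(0.417)⁴/32 = 2.97×10^-3 m⁴.
θ = (T/G)·Σ L_i/J_i = (114000/16.4×10⁹)·(7.24/2.32×10^-3 + 3.83/2.67×10^-3 + 6.81/2.05×10^-3 + 3.04/2.97×10^-3) = 0.06193 rad.

61.9 mrad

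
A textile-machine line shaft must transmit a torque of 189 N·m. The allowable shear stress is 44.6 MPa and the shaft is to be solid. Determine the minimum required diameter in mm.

27.8 mm

For a solid shaft τ_max = 16T/(πd³), so d = (16T/(π τ_allow))^(1/3) = (16·189.0/(π·4.46×10^7))^(1/3) = 0.02784 m.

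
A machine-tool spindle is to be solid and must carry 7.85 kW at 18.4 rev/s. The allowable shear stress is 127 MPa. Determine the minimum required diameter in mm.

ω = 2π·18.4 = 115.6 rad/s, so T = P/ω = 7.85×10³ / 115.6 = 67.90 N·m.
For a solid shaft τ_max = 16T/(πd³), so d = (16T/(π τ_allow))^(1/3) = (16·67.90/(π·1.27×10^8))^(1/3) = 0.01396 m.

14.0 mm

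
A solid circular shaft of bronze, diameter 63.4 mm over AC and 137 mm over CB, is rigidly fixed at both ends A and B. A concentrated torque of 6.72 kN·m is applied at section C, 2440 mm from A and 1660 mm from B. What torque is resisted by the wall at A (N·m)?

203 N·m

Compatibility: T_A·a/J_AC = T_B·b/J_CB with T_A + T_B = T₀.
J_AC = 1.59×10^-6 m⁴, J_CB = 3.46×10^-5 m⁴, so T_A = T₀·(J_AC/a)/((J_AC/a)+(J_CB/b)) = 203.3 N·m, T_B = 6517 N·m.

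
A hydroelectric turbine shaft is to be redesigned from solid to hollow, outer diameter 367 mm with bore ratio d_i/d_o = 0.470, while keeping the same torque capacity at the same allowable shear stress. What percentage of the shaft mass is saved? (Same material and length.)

19.4 %

Equal τ_max and T ⇒ the solid shaft needs d_s³ = d_o³(1−k⁴), so d_s = 367·(1−0.470⁴)^(1/3) = 360.9 mm.
Area ratio A_h/A_s = d_o²(1−k²)/d_s² = (1−k²)/(1−k⁴)^(2/3) = 0.8055.
Mass saving = 1 − 0.8055 = 19.4 %.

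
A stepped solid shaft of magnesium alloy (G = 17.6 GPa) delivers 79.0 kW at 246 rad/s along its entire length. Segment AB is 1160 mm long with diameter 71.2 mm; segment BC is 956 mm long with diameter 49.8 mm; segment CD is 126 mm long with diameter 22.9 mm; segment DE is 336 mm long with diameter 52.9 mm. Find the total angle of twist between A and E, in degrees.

7.47°

ω = 246 rad/s, so T = P/ω = 79.0×10³ / 246.0 = 321.1 N·m.
J_AB = π(0.0712)⁴/32 = 2.52×10^-6 m⁴; J_BC = π(0.0498)⁴/32 = 6.04×10^-7 m⁴; J_CD = π(0.0229)⁴/32 = 2.70×10^-8 m⁴; J_DE = π(0.0529)⁴/32 = 7.69×10^-7 m⁴.
θ = (T/G)·Σ L_i/J_i = (321.1/17.6×10⁹)·(1.16/2.52×10^-6 + 0.956/6.04×10^-7 + 0.126/2.70×10^-8 + 0.336/7.69×10^-7) = 0.1304 rad.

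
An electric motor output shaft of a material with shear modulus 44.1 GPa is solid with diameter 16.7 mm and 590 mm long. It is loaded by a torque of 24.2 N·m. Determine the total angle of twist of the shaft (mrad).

42.4 mrad

J = πd⁴/32 = π(0.0167)⁴/32 = 7.636×10^-9 m⁴.
θ = T·L/(G·J) = 24.20 × 0.590 / (44.1×10⁹ × 7.636×10^-9) = 0.04240 rad.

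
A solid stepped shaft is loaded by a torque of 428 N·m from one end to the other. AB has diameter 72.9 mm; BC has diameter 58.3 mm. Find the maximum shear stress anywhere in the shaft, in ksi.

Under the same torque, τ_max = 16T/(πd³) is largest where d is smallest — segment BC (d = 58.3 mm).
τ_max = 16·428.0/(π·(0.0583)³) = 1.100×10^7 Pa.

1.60 ksi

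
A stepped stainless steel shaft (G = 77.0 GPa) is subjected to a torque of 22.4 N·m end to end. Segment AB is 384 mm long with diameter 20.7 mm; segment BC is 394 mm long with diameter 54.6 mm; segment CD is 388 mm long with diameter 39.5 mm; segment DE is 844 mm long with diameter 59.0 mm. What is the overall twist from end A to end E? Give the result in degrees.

0.401°

J_AB = π(0.0207)⁴/32 = 1.80×10^-8 m⁴; J_BC = π(0.0546)⁴/32 = 8.73×10^-7 m⁴; J_CD = π(0.0395)⁴/32 = 2.39×10^-7 m⁴; J_DE = π(0.0590)⁴/32 = 1.19×10^-6 m⁴.
θ = (T/G)·Σ L_i/J_i = (22.40/77.0×10⁹)·(0.384/1.80×10^-8 + 0.394/8.73×10^-7 + 0.388/2.39×10^-7 + 0.844/1.19×10^-6) = 7.007×10^-3 rad.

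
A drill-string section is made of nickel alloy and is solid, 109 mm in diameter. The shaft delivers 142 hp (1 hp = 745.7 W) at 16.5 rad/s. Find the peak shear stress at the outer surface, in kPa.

25200 kPa

ω = 16.5 rad/s, so T = P/ω = 142×745.7 / 16.50 = 6418 N·m.
J = πd⁴/32 = π(0.109)⁴/32 = 1.386×10^-5 m⁴.
τ_max = T·r/J = 6418 × 0.0545 / 1.386×10^-5 = 2.524×10^7 Pa.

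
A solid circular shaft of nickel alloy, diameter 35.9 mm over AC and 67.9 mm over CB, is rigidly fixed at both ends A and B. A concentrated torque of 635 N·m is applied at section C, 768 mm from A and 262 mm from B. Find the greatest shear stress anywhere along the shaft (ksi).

1.46 ksi

Compatibility: T_A·a/J_AC = T_B·b/J_CB with T_A + T_B = T₀.
J_AC = 1.63×10^-7 m⁴, J_CB = 2.09×10^-6 m⁴, so T_A = T₀·(J_AC/a)/((J_AC/a)+(J_CB/b)) = 16.49 N·m, T_B = 618.5 N·m.
τ in each portion: τ_AC = 1.81×10^6 Pa, τ_CB = 1.01×10^7 Pa; maximum is in CB.
τ_max = T_CB·r/J = 618.5·0.0340/2.09×10^-6 = 1.006×10^7 Pa.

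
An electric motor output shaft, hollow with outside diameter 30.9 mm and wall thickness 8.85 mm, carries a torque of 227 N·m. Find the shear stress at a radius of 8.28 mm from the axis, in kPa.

21700 kPa

J = π(d_o⁴ − d_i⁴)/32 = π(0.0309⁴ − 0.0132⁴)/32 = 8.652×10^-8 m⁴.
Shear stress varies linearly with radius: τ = T·r/J = 227.0 × 0.00828 / 8.652×10^-8 = 2.172×10^7 Pa.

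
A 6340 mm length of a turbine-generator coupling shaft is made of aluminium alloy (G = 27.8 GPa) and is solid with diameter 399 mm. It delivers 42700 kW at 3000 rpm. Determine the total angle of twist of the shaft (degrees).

0.714°

ω = 2π·3000/60 = 314.2 rad/s, so T = P/ω = 42700×10³ / 314.2 = 135900 N·m.
J = πd⁴/32 = π(0.399)⁴/32 = 2.488×10^-3 m⁴.
θ = T·L/(G·J) = 135900 × 6.34 / (27.8×10⁹ × 2.488×10^-3) = 0.01246 rad.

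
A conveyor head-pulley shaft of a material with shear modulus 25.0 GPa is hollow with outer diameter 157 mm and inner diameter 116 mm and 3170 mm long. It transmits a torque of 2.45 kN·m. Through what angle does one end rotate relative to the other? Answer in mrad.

J = π(d_o⁴ − d_i⁴)/32 = π(0.157⁴ − 0.116⁴)/32 = 4.187×10^-5 m⁴.
θ = T·L/(G·J) = 2450 × 3.17 / (25.0×10⁹ × 4.187×10^-5) = 7.419×10^-3 rad.

7.42 mrad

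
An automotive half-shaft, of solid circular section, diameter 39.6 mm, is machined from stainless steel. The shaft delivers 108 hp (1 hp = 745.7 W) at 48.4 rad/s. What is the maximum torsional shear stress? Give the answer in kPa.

ω = 48.4 rad/s, so T = P/ω = 108×745.7 / 48.40 = 1664 N·m.
J = πd⁴/32 = π(0.0396)⁴/32 = 2.414×10^-7 m⁴.
τ_max = T·r/J = 1664 × 0.0198 / 2.414×10^-7 = 1.365×10^8 Pa.

136000 kPa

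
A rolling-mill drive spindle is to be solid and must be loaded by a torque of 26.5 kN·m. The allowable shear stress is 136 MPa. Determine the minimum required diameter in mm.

For a solid shaft τ_max = 16T/(πd³), so d = (16T/(π τ_allow))^(1/3) = (16·26500/(π·1.36×10^8))^(1/3) = 0.09975 m.

99.7 mm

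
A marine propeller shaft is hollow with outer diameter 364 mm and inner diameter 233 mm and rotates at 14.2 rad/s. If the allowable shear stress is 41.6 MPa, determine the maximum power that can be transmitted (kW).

J = π(d_o⁴ − d_i⁴)/32 = π(0.364⁴ − 0.233⁴)/32 = 1.434×10^-3 m⁴.
T_max = τ_allow·J/r = 4.16×10^7 × 1.434×10^-3 / 0.182 = 327800 N·m.
ω = 14.2 rad/s, so P_max = T_max·ω = 4.655×10^6 W.

4650 kW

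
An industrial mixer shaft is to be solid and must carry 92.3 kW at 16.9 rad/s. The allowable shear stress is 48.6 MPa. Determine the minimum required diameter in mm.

83.0 mm

ω = 16.9 rad/s, so T = P/ω = 92.3×10³ / 16.90 = 5462 N·m.
For a solid shaft τ_max = 16T/(πd³), so d = (16T/(π τ_allow))^(1/3) = (16·5462/(π·4.86×10^7))^(1/3) = 0.08303 m.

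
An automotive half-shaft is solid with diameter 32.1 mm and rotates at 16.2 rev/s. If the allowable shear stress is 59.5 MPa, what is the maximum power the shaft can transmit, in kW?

J = πd⁴/32 = π(0.0321)⁴/32 = 1.042×10^-7 m⁴.
T_max = τ_allow·J/r = 5.95×10^7 × 1.042×10^-7 / 0.0161 = 386.4 N·m.
ω = 2π·16.2 = 101.8 rad/s, so P_max = T_max·ω = 3.933×10^4 W.

39.3 kW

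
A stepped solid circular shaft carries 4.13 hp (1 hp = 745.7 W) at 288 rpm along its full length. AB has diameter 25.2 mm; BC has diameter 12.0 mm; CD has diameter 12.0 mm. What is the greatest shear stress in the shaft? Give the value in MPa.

ω = 2π·288/60 = 30.16 rad/s, so T = P/ω = 4.13×745.7 / 30.16 = 102.1 N·m.
Under the same torque, τ_max = 16T/(πd³) is largest where d is smallest — segment BC (d = 12.0 mm).
τ_max = 16·102.1/(π·(0.0120)³) = 3.010×10^8 Pa.

301 MPa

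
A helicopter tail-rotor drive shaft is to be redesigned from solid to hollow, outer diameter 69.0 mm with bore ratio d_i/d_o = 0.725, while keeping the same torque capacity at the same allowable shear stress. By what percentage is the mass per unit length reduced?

Equal τ_max and T ⇒ the solid shaft needs d_s³ = d_o³(1−k⁴), so d_s = 69.0·(1−0.725⁴)^(1/3) = 61.95 mm.
Area ratio A_h/A_s = d_o²(1−k²)/d_s² = (1−k²)/(1−k⁴)^(2/3) = 0.5885.
Mass saving = 1 − 0.5885 = 41.2 %.

41.2 %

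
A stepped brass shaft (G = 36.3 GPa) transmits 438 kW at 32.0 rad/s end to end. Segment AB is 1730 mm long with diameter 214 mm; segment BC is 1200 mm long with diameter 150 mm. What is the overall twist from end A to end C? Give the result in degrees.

0.703°

ω = 32.0 rad/s, so T = P/ω = 438×10³ / 32.00 = 13690 N·m.
J_AB = π(0.214)⁴/32 = 2.06×10^-4 m⁴; J_BC = π(0.150)⁴/32 = 4.97×10^-5 m⁴.
θ = (T/G)·Σ L_i/J_i = (13690/36.3×10⁹)·(1.73/2.06×10^-4 + 1.20/4.97×10^-5) = 0.01227 rad.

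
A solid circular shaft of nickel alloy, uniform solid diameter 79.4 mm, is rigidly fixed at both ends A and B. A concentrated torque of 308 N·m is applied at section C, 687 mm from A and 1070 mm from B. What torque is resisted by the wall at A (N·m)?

188 N·m

With uniform GJ and both ends fixed, compatibility θ_AC = θ_CB gives T_A·a = T_B·b, together with T_A + T_B = T₀.
T_A = T₀·b/(a+b) = 308.0·1070/1757 = 187.6 N·m; T_B = 120.4 N·m.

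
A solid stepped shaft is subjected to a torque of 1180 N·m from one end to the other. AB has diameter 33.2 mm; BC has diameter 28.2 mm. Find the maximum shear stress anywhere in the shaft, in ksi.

Under the same torque, τ_max = 16T/(πd³) is largest where d is smallest — segment BC (d = 28.2 mm).
τ_max = 16·1180/(π·(0.0282)³) = 2.680×10^8 Pa.

38.9 ksi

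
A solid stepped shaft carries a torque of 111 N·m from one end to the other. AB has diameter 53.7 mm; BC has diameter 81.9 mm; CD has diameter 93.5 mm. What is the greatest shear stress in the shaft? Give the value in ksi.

0.529 ksi

Under the same torque, τ_max = 16T/(πd³) is largest where d is smallest — segment AB (d = 53.7 mm).
τ_max = 16·111.0/(π·(0.0537)³) = 3.651×10^6 Pa.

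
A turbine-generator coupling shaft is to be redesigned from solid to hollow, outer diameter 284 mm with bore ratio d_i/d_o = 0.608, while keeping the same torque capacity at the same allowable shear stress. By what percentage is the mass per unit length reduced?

30.5 %

Equal τ_max and T ⇒ the solid shaft needs d_s³ = d_o³(1−k⁴), so d_s = 284·(1−0.608⁴)^(1/3) = 270.4 mm.
Area ratio A_h/A_s = d_o²(1−k²)/d_s² = (1−k²)/(1−k⁴)^(2/3) = 0.6952.
Mass saving = 1 − 0.6952 = 30.5 %.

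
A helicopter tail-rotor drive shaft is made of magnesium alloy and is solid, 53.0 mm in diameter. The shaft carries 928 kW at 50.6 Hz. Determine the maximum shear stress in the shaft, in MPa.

99.9 MPa

ω = 2π·50.6 = 317.9 rad/s, so T = P/ω = 928×10³ / 317.9 = 2919 N·m.
J = πd⁴/32 = π(0.0530)⁴/32 = 7.746×10^-7 m⁴.
τ_max = T·r/J = 2919 × 0.0265 / 7.746×10^-7 = 9.985×10^7 Pa.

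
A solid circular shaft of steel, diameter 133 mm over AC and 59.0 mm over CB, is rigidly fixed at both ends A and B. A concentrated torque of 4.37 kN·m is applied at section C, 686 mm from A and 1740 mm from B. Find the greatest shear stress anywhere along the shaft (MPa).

Compatibility: T_A·a/J_AC = T_B·b/J_CB with T_A + T_B = T₀.
J_AC = 3.07×10^-5 m⁴, J_CB = 1.19×10^-6 m⁴, so T_A = T₀·(J_AC/a)/((J_AC/a)+(J_CB/b)) = 4304 N·m, T_B = 65.72 N·m.
τ in each portion: τ_AC = 9.32×10^6 Pa, τ_CB = 1.63×10^6 Pa; maximum is in AC.
τ_max = T_AC·r/J = 4304·0.0665/3.07×10^-5 = 9.318×10^6 Pa.

9.32 MPa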